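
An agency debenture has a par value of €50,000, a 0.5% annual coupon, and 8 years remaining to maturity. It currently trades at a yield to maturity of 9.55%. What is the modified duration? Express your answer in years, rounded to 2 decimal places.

7.11 years

Periodic yield y = 0.0955. First find Macaulay duration:
  t   CF        PV=CF/(1+0.0955)^t    t·PV
  1       250.00       228.2063       228.2063
  2       250.00       208.3125       416.6249
  3       250.00       190.1529       570.4586
  4       250.00       173.5763       694.3053
  5       250.00       158.4448       792.2242
  6       250.00       144.6324       867.7946
  7       250.00       132.0241       924.1690
  8    50,250.00    24,223.5065   193,788.0524
  Σ                 25,458.8559   198,281.8352
P = 25,458.8559; Macaulay duration = 198,281.8352 / 25,458.8559 = 7.78832 years.
Modified duration = D_Mac / (1 + y) = 7.78832 / 1.0955 = 7.10938 years.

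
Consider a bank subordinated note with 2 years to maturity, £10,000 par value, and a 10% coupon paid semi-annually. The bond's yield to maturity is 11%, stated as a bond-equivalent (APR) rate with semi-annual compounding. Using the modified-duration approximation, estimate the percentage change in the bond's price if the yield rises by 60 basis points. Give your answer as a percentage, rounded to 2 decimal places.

Periodic yield y = 0.055. Modified duration first:
  t   CF        PV=CF/(1+0.055)^t    t·PV
  1       500.00       473.9336       473.9336
  2       500.00       449.2262       898.4524
  3       500.00       425.8068     1,277.4205
  4    10,500.00     8,475.7758    33,903.1032
  Σ                  9,824.7425    36,552.9098
P = 9,824.7425; D_Mac = 3.72050 half-year periods = 1.86025 yrs; D_mod = 1.86025/(1+0.055) = 1.76327 yrs.
ΔP/P ≈ -D_mod · Δy = -1.76327 × (+0.006) = -0.010580 = -1.0580%.

-1.06%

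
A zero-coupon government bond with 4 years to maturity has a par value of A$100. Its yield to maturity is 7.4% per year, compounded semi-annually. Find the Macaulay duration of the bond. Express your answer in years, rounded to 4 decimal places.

A zero-coupon bond has a single cash flow at maturity, so its Macaulay duration equals its maturity: 4 years.
(Equivalently: 8 semi-annual periods ÷ 2 = 4 years.)

4.0000 years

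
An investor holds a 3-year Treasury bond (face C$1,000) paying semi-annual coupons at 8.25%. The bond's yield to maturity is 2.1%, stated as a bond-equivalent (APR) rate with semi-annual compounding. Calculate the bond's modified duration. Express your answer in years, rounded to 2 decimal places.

Periodic yield y = 0.0105. First find Macaulay duration:
  t   CF        PV=CF/(1+0.0105)^t    t·PV
  1        41.25        40.8214        40.8214
  2        41.25        40.3972        80.7944
  3        41.25        39.9774       119.9323
  4        41.25        39.5620       158.2482
  5        41.25        39.1510       195.7548
  6     1,041.25       977.9961     5,867.9764
  Σ                  1,177.9051     6,463.5274
P = 1,177.9051; Macaulay duration = 6,463.5274 / 1,177.9051 = 5.48731 half-year periods = 2.74365 years.
Modified duration = D_Mac / (1 + y) = 2.74365 / 1.0105 = 2.71514 years.

2.72 years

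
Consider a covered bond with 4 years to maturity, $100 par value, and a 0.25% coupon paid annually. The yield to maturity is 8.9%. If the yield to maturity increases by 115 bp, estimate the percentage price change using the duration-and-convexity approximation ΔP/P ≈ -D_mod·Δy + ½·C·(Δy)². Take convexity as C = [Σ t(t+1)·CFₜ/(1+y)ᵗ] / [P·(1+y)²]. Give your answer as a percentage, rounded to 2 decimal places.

With y = 0.089:
  t   CF        PV=CF/(1+0.089)^t    t·PV        t(t+1)·PV
  1         0.25         0.2296         0.2296           0.4591
  2         0.25         0.2108         0.4216           1.2648
  3         0.25         0.1936         0.5807           2.3229
  4       100.25        71.2808       285.1234       1,425.6170
  Σ                     71.9148       286.3553       1,429.6639
P = 71.9148; D_Mac = 3.98187 yrs; D_mod = 3.65645 yrs; C = 16.76331.
Duration effect: -3.65645 × (+0.0115) = -0.042049
Convexity effect: 0.5 × 16.76331 × (0.0115)² = +0.0011085
ΔP/P ≈ -0.042049 + 0.0011085 = -0.040941 = -4.0941%.

-4.09%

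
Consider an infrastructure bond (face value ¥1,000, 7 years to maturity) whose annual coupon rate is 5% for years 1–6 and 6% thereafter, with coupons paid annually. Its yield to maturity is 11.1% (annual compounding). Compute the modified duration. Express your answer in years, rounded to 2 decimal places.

5.29 years

Periodic yield y = 0.111. First find Macaulay duration:
  t   CF        PV=CF/(1+0.111)^t    t·PV
  1        50.00        45.0045        45.0045
  2        50.00        40.5081        81.0162
  3        50.00        36.4609       109.3828
  4        50.00        32.8181       131.2725
  5        50.00        29.5393       147.6963
  6        50.00        26.5880       159.5280
  7     1,060.00       507.3498     3,551.4483
  Σ                    718.2687     4,225.3486
P = 718.2687; Macaulay duration = 4,225.3486 / 718.2687 = 5.88269 years.
Modified duration = D_Mac / (1 + y) = 5.88269 / 1.111 = 5.29495 years.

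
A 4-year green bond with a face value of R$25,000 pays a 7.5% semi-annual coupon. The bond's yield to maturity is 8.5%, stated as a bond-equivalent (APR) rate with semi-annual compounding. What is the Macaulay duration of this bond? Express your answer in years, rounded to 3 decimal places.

Periodic yield y = 0.0425. Discount each cash flow and weight by its period:
  t   CF        PV=CF/(1+0.0425)^t    t·PV
  1       937.50       899.2806       899.2806
  2       937.50       862.6193     1,725.2385
  3       937.50       827.4525     2,482.3576
  4       937.50       793.7194     3,174.8778
  5       937.50       761.3616     3,806.8079
  6       937.50       730.3229     4,381.9372
  7       937.50       700.5495     4,903.8465
  8    25,937.50    18,591.7215   148,733.7719
  Σ                 24,167.0272   170,108.1180
Price P = Σ PV = 24,167.0272.
Macaulay duration = Σ(t·PV) / P = 170,108.1180 / 24,167.0272 = 7.03885 half-year periods.
In years: 7.03885 / 2 = 3.51943 years.

3.519 years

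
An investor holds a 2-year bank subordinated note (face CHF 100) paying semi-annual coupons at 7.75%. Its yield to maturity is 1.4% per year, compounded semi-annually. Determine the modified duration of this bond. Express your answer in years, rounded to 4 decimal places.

1.8846 years

Periodic yield y = 0.007. First find Macaulay duration:
  t   CF        PV=CF/(1+0.007)^t    t·PV
  1        3.875         3.8481         3.8481
  2        3.875         3.8213         7.6426
  3        3.875         3.7948        11.3843
  4      103.875       101.0167       404.0668
  Σ                    112.4808       426.9417
P = 112.4808; Macaulay duration = 426.9417 / 112.4808 = 3.79568 half-year periods = 1.89784 years.
Modified duration = D_Mac / (1 + y) = 1.89784 / 1.007 = 1.88465 years.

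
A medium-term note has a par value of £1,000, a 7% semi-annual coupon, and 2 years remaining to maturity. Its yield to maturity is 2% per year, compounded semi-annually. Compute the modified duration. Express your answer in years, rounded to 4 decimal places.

1.8870 years

Periodic yield y = 0.01. First find Macaulay duration:
  t   CF        PV=CF/(1+0.01)^t    t·PV
  1        35.00        34.6535        34.6535
  2        35.00        34.3104        68.6207
  3        35.00        33.9707       101.9120
  4     1,035.00       994.6147     3,978.4586
  Σ                  1,097.5491     4,183.6448
P = 1,097.5491; Macaulay duration = 4,183.6448 / 1,097.5491 = 3.81181 half-year periods = 1.90590 years.
Modified duration = D_Mac / (1 + y) = 1.90590 / 1.01 = 1.88703 years.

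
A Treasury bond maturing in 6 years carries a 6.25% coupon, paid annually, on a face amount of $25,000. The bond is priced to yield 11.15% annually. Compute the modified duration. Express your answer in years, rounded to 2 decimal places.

Periodic yield y = 0.1115. First find Macaulay duration:
  t   CF        PV=CF/(1+0.1115)^t    t·PV
  1     1,562.50     1,405.7580     1,405.7580
  2     1,562.50     1,264.7395     2,529.4791
  3     1,562.50     1,137.8673     3,413.6020
  4     1,562.50     1,023.7223     4,094.8891
  5     1,562.50       921.0277     4,605.1385
  6    26,562.50    14,086.7934    84,520.7604
  Σ                 19,839.9082   100,569.6270
P = 19,839.9082; Macaulay duration = 100,569.6270 / 19,839.9082 = 5.06906 years.
Modified duration = D_Mac / (1 + y) = 5.06906 / 1.1115 = 4.56056 years.

4.56 years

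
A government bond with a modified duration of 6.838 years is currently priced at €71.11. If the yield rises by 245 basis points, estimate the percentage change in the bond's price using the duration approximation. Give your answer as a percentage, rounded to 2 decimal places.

Duration approximation: ΔP/P ≈ -D_mod · Δy = -6.838 × (+0.0245) = -0.167531.
As a percentage: -16.7531%.

-16.75%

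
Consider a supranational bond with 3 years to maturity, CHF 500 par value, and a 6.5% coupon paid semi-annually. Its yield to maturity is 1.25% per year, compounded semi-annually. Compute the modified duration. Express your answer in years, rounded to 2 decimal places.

Periodic yield y = 0.00625. First find Macaulay duration:
  t   CF        PV=CF/(1+0.00625)^t    t·PV
  1        16.25        16.1491        16.1491
  2        16.25        16.0488        32.0975
  3        16.25        15.9491        47.8472
  4        16.25        15.8500        63.4001
  5        16.25        15.7516        78.7579
  6       516.25       497.3072     2,983.8429
  Σ                    577.0557     3,222.0947
P = 577.0557; Macaulay duration = 3,222.0947 / 577.0557 = 5.58368 half-year periods = 2.79184 years.
Modified duration = D_Mac / (1 + y) = 2.79184 / 1.00625 = 2.77450 years.

2.77 years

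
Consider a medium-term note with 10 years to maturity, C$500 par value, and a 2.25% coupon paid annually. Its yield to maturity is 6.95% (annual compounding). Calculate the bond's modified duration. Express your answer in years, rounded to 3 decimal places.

Periodic yield y = 0.0695. First find Macaulay duration:
  t   CF        PV=CF/(1+0.0695)^t    t·PV
  1        11.25        10.5189        10.5189
  2        11.25         9.8354        19.6708
  3        11.25         9.1962        27.5887
  4        11.25         8.5986        34.3945
  5        11.25         8.0399        40.1993
  6        11.25         7.5174        45.1044
  7        11.25         7.0289        49.2023
  8        11.25         6.5721        52.5770
  9        11.25         6.1451        55.3055
  10      511.25       261.1112     2,611.1116
  Σ                    334.5637     2,945.6730
P = 334.5637; Macaulay duration = 2,945.6730 / 334.5637 = 8.80452 years.
Modified duration = D_Mac / (1 + y) = 8.80452 / 1.0695 = 8.23237 years.

8.232 years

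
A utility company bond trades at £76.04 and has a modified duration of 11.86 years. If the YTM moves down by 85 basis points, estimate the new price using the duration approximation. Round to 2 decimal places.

Duration approximation: ΔP/P ≈ -D_mod · Δy = -11.86 × (-0.0085) = +0.100810.
New price ≈ 76.04 × (1 + 0.100810) = 83.7055924.

£83.71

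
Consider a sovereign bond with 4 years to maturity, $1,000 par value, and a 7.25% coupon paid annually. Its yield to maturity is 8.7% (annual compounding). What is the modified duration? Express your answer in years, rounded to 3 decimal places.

Periodic yield y = 0.087. First find Macaulay duration:
  t   CF        PV=CF/(1+0.087)^t    t·PV
  1        72.50        66.6973        66.6973
  2        72.50        61.3591       122.7182
  3        72.50        56.4481       169.3443
  4     1,072.50       768.2085     3,072.8341
  Σ                    952.7131     3,431.5939
P = 952.7131; Macaulay duration = 3,431.5939 / 952.7131 = 3.60192 years.
Modified duration = D_Mac / (1 + y) = 3.60192 / 1.087 = 3.31363 years.

3.314 years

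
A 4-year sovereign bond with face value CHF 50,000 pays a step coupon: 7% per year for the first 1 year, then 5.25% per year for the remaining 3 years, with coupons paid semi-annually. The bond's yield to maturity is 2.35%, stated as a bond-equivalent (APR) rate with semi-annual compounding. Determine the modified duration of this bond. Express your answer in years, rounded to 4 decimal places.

Periodic yield y = 0.01175. First find Macaulay duration:
  t   CF        PV=CF/(1+0.01175)^t    t·PV
  1     1,750.00     1,729.6763     1,729.6763
  2     1,750.00     1,709.5886     3,419.1773
  3     1,312.50     1,267.3007     3,801.9021
  4     1,312.50     1,252.5828     5,010.3314
  5     1,312.50     1,238.0359     6,190.1796
  6     1,312.50     1,223.6579     7,341.9477
  7     1,312.50     1,209.4469     8,466.1286
  8    51,312.50    46,734.4859   373,875.8875
  Σ                 56,364.7752   409,835.2304
P = 56,364.7752; Macaulay duration = 409,835.2304 / 56,364.7752 = 7.27112 half-year periods = 3.63556 years.
Modified duration = D_Mac / (1 + y) = 3.63556 / 1.01175 = 3.59334 years.

3.5933 years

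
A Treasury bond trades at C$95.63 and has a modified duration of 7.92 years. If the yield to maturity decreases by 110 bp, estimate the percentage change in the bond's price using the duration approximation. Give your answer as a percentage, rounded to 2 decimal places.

+8.71%

Duration approximation: ΔP/P ≈ -D_mod · Δy = -7.92 × (-0.011) = +0.087120.
As a percentage: +8.7120%.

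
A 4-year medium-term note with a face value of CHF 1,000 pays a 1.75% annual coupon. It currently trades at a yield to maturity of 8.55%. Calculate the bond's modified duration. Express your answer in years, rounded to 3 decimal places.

Periodic yield y = 0.0855. First find Macaulay duration:
  t   CF        PV=CF/(1+0.0855)^t    t·PV
  1        17.50        16.1216        16.1216
  2        17.50        14.8518        29.7036
  3        17.50        13.6820        41.0459
  4     1,017.50       732.8500     2,931.4001
  Σ                    777.5054     3,018.2712
P = 777.5054; Macaulay duration = 3,018.2712 / 777.5054 = 3.88199 years.
Modified duration = D_Mac / (1 + y) = 3.88199 / 1.0855 = 3.57623 years.

3.576 years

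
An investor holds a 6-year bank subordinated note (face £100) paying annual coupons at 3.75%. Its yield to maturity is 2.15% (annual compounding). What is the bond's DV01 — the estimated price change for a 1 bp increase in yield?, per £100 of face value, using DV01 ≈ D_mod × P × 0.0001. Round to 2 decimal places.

£0.06

Periodic yield y = 0.0215.
  t   CF        PV=CF/(1+0.0215)^t    t·PV
  1         3.75         3.6711         3.6711
  2         3.75         3.5938         7.1876
  3         3.75         3.5182        10.5545
  4         3.75         3.4441        13.7765
  5         3.75         3.3716        16.8581
  6       103.75        91.3183       547.9099
  Σ                    108.9171       599.9576
P = 108.9171; D_Mac = 5.50839 yrs; D_mod = 5.39245 yrs.
DV01 ≈ 5.39245 × 108.9171 × 0.0001 = 0.058733.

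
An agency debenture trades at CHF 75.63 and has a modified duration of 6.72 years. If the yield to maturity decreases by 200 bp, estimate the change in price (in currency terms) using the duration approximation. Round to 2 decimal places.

+CHF 10.16

Duration approximation: ΔP/P ≈ -D_mod · Δy = -6.72 × (-0.02) = +0.134400.
ΔP ≈ 75.63 × (+0.134400) = +10.164672.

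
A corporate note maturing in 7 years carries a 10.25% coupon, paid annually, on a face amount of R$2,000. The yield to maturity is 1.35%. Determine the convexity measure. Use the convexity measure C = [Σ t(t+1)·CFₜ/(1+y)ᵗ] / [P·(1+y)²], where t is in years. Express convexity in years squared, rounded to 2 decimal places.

40.99

With y = 0.0135:
  t   CF        PV=CF/(1+0.0135)^t    t·PV        t(t+1)·PV
  1       205.00       202.2694       202.2694         404.5387
  2       205.00       199.5751       399.1502       1,197.4506
  3       205.00       196.9167       590.7502       2,363.0007
  4       205.00       194.2938       777.1750       3,885.8752
  5       205.00       191.7057       958.5287       5,751.1719
  6       205.00       189.1522     1,134.9131       7,944.3914
  7     2,205.00     2,007.4388    14,052.0719     112,416.5750
  Σ                  3,181.3517    18,114.8584     133,963.0035
P = 3,181.3517.
Convexity = Σ t(t+1)·PV / [P·(1+y)²] = 133,963.0035 / (3,181.3517 × 1.027182) = 40.99451.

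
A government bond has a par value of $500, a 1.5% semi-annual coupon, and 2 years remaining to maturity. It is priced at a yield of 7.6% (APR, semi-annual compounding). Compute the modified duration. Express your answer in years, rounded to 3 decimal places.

1.904 years

Periodic yield y = 0.038. First find Macaulay duration:
  t   CF        PV=CF/(1+0.038)^t    t·PV
  1         3.75         3.6127         3.6127
  2         3.75         3.4805         6.9609
  3         3.75         3.3530        10.0591
  4       503.75       433.9360     1,735.7439
  Σ                    444.3822     1,756.3766
P = 444.3822; Macaulay duration = 1,756.3766 / 444.3822 = 3.95240 half-year periods = 1.97620 years.
Modified duration = D_Mac / (1 + y) = 1.97620 / 1.038 = 1.90385 years.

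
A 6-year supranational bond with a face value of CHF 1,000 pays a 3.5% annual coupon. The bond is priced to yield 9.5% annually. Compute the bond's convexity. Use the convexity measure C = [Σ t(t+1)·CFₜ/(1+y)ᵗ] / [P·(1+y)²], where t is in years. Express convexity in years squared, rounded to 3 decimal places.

30.566

With y = 0.095:
  t   CF        PV=CF/(1+0.095)^t    t·PV        t(t+1)·PV
  1        35.00        31.9635        31.9635          63.9269
  2        35.00        29.1904        58.3808         175.1423
  3        35.00        26.6579        79.9737         319.8946
  4        35.00        24.3451        97.3804         486.9020
  5        35.00        22.2330       111.1648         666.9890
  6     1,035.00       600.4207     3,602.5240      25,217.6681
  Σ                    734.8105     3,981.3872      26,930.5231
P = 734.8105.
Convexity = Σ t(t+1)·PV / [P·(1+y)²] = 26,930.5231 / (734.8105 × 1.199025) = 30.56618.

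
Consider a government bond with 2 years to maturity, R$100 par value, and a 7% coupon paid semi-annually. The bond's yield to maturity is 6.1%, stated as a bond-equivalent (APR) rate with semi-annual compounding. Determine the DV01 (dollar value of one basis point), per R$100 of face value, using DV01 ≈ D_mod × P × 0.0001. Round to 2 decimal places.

R$0.02

Periodic yield y = 0.0305.
  t   CF        PV=CF/(1+0.0305)^t    t·PV
  1         3.50         3.3964         3.3964
  2         3.50         3.2959         6.5918
  3         3.50         3.1983         9.5950
  4       103.50        91.7801       367.1203
  Σ                    101.6707       386.7035
P = 101.6707; D_Mac = 3.80349 half-year periods = 1.90174 yrs; D_mod = 1.84546 yrs.
DV01 ≈ 1.84546 × 101.6707 × 0.0001 = 0.018763.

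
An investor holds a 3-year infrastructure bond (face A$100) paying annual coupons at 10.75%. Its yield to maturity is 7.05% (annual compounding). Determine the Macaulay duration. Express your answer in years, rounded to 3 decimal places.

2.731 years

Periodic yield y = 0.0705. Discount each cash flow and weight by its year:
  t   CF        PV=CF/(1+0.0705)^t    t·PV
  1        10.75        10.0420        10.0420
  2        10.75         9.3807        18.7614
  3       110.75        90.2784       270.8351
  Σ                    109.7011       299.6385
Price P = Σ PV = 109.7011.
Macaulay duration = Σ(t·PV) / P = 299.6385 / 109.7011 = 2.73141 years.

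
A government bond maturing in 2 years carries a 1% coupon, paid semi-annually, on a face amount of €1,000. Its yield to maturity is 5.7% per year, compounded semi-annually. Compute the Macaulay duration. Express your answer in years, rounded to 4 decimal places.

Periodic yield y = 0.0285. Discount each cash flow and weight by its period:
  t   CF        PV=CF/(1+0.0285)^t    t·PV
  1         5.00         4.8614         4.8614
  2         5.00         4.7267         9.4535
  3         5.00         4.5958        13.7873
  4     1,005.00       898.1500     3,592.6000
  Σ                    912.3340     3,620.7022
Price P = Σ PV = 912.3340.
Macaulay duration = Σ(t·PV) / P = 3,620.7022 / 912.3340 = 3.96862 half-year periods.
In years: 3.96862 / 2 = 1.98431 years.

1.9843 years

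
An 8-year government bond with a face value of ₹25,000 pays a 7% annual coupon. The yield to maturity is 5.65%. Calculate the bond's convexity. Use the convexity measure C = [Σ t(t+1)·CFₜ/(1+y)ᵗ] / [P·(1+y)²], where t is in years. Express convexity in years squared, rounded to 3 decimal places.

48.184

With y = 0.0565:
  t   CF        PV=CF/(1+0.0565)^t    t·PV        t(t+1)·PV
  1     1,750.00     1,656.4127     1,656.4127       3,312.8254
  2     1,750.00     1,567.8303     3,135.6605       9,406.9816
  3     1,750.00     1,483.9851     4,451.9553      17,807.8214
  4     1,750.00     1,404.6239     5,618.4955      28,092.4773
  5     1,750.00     1,329.5067     6,647.5337      39,885.2021
  6     1,750.00     1,258.4068     7,550.4405      52,853.0836
  7     1,750.00     1,191.1091     8,337.7636      66,702.1090
  8    26,750.00    17,233.2733   137,866.1863   1,240,795.6769
  Σ                 27,125.1478   175,264.4482   1,458,856.1774
P = 27,125.1478.
Convexity = Σ t(t+1)·PV / [P·(1+y)²] = 1,458,856.1774 / (27,125.1478 × 1.116192) = 48.18383.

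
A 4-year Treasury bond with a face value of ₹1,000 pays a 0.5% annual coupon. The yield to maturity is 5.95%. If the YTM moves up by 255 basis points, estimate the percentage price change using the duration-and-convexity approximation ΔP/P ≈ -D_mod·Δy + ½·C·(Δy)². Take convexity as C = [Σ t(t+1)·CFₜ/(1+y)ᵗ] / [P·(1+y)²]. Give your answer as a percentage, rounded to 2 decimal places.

With y = 0.0595:
  t   CF        PV=CF/(1+0.0595)^t    t·PV        t(t+1)·PV
  1         5.00         4.7192         4.7192           9.4384
  2         5.00         4.4542         8.9084          26.7251
  3         5.00         4.2040        12.6121          50.4485
  4     1,005.00       797.5579     3,190.2316      15,951.1579
  Σ                    810.9353     3,216.4713      16,037.7699
P = 810.9353; D_Mac = 3.96637 yrs; D_mod = 3.74363 yrs; C = 17.61797.
Duration effect: -3.74363 × (+0.0255) = -0.095462
Convexity effect: 0.5 × 17.61797 × (0.0255)² = +0.0057280
ΔP/P ≈ -0.095462 + 0.0057280 = -0.089734 = -8.9734%.

-8.97%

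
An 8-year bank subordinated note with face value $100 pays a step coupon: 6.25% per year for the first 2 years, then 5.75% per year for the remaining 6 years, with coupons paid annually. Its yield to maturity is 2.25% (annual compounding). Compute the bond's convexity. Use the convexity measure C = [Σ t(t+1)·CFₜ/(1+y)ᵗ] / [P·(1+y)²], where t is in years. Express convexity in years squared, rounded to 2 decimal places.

54.75

With y = 0.0225:
  t   CF        PV=CF/(1+0.0225)^t    t·PV        t(t+1)·PV
  1         6.25         6.1125         6.1125          12.2249
  2         6.25         5.9780        11.9559          35.8678
  3         5.75         5.3787        16.1361          64.5445
  4         5.75         5.2603        21.0414         105.2070
  5         5.75         5.1446        25.7230         154.3379
  6         5.75         5.0314        30.1883         211.3184
  7         5.75         4.9207        34.4447         275.5578
  8       105.75        88.5062       708.0498       6,372.4486
  Σ                    126.3324       853.6518       7,231.5068
P = 126.3324.
Convexity = Σ t(t+1)·PV / [P·(1+y)²] = 7,231.5068 / (126.3324 × 1.045506) = 54.75042.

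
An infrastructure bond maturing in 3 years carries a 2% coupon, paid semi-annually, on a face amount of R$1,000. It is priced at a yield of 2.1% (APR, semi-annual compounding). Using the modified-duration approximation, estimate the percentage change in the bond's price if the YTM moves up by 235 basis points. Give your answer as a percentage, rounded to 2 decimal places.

-6.81%

Periodic yield y = 0.0105. Modified duration first:
  t   CF        PV=CF/(1+0.0105)^t    t·PV
  1        10.00         9.8961         9.8961
  2        10.00         9.7933        19.5865
  3        10.00         9.6915        29.0745
  4        10.00         9.5908        38.3632
  5        10.00         9.4911        47.4557
  6     1,010.00       948.6444     5,691.8667
  Σ                    997.1072     5,836.2427
P = 997.1072; D_Mac = 5.85317 half-year periods = 2.92659 yrs; D_mod = 2.92659/(1+0.0105) = 2.89618 yrs.
ΔP/P ≈ -D_mod · Δy = -2.89618 × (+0.0235) = -0.068060 = -6.8060%.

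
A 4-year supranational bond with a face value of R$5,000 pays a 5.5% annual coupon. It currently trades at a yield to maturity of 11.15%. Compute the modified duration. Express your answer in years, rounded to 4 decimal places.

Periodic yield y = 0.1115. First find Macaulay duration:
  t   CF        PV=CF/(1+0.1115)^t    t·PV
  1       275.00       247.4134       247.4134
  2       275.00       222.5942       445.1883
  3       275.00       200.2646       600.7939
  4     5,275.00     3,456.0864    13,824.3458
  Σ                  4,126.3586    15,117.7414
P = 4,126.3586; Macaulay duration = 15,117.7414 / 4,126.3586 = 3.66370 years.
Modified duration = D_Mac / (1 + y) = 3.66370 / 1.1115 = 3.29618 years.

3.2962 years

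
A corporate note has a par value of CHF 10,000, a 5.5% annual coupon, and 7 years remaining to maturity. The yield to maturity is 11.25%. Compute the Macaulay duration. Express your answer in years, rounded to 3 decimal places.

5.797 years

Periodic yield y = 0.1125. Discount each cash flow and weight by its year:
  t   CF        PV=CF/(1+0.1125)^t    t·PV
  1       550.00       494.3820       494.3820
  2       550.00       444.3883       888.7767
  3       550.00       399.4502     1,198.3506
  4       550.00       359.0563     1,436.2254
  5       550.00       322.7473     1,613.7364
  6       550.00       290.1099     1,740.6595
  7    10,550.00     5,002.0995    35,014.6962
  Σ                  7,312.2335    42,386.8267
Price P = Σ PV = 7,312.2335.
Macaulay duration = Σ(t·PV) / P = 42,386.8267 / 7,312.2335 = 5.79670 years.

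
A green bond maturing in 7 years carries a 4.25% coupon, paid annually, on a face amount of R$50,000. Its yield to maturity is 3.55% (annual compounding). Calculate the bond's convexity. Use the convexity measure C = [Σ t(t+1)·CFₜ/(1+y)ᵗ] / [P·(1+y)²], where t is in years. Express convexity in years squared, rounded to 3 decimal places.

With y = 0.0355:
  t   CF        PV=CF/(1+0.0355)^t    t·PV        t(t+1)·PV
  1     2,125.00     2,052.1487     2,052.1487       4,104.2974
  2     2,125.00     1,981.7950     3,963.5900      11,890.7700
  3     2,125.00     1,913.8532     5,741.5596      22,966.2385
  4     2,125.00     1,848.2407     7,392.9627      36,964.8133
  5     2,125.00     1,784.8775     8,924.3876      53,546.3254
  6     2,125.00     1,723.6866    10,342.1198      72,394.8388
  7    52,125.00    40,831.5010   285,820.5071   2,286,564.0567
  Σ                 52,136.1028   324,237.2755   2,488,431.3402
P = 52,136.1028.
Convexity = Σ t(t+1)·PV / [P·(1+y)²] = 2,488,431.3402 / (52,136.1028 × 1.072260) = 44.51300.

44.513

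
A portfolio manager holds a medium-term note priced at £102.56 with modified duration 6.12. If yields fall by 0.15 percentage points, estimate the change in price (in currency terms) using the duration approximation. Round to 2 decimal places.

Duration approximation: ΔP/P ≈ -D_mod · Δy = -6.12 × (-0.0015) = +0.009180.
ΔP ≈ 102.56 × (+0.009180) = +0.9415008.

+£0.94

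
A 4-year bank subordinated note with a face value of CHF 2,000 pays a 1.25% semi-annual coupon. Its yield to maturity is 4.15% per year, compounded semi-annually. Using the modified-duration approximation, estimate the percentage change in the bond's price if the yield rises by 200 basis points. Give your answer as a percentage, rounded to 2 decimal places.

-7.66%

Periodic yield y = 0.02075. Modified duration first:
  t   CF        PV=CF/(1+0.02075)^t    t·PV
  1        12.50        12.2459        12.2459
  2        12.50        11.9970        23.9939
  3        12.50        11.7531        35.2593
  4        12.50        11.5142        46.0567
  5        12.50        11.2801        56.4005
  6        12.50        11.0508        66.3048
  7        12.50        10.8262        75.7831
  8     2,012.50     1,707.5789    13,660.6312
  Σ                  1,788.2461    13,976.6754
P = 1,788.2461; D_Mac = 7.81586 half-year periods = 3.90793 yrs; D_mod = 3.90793/(1+0.02075) = 3.82849 yrs.
ΔP/P ≈ -D_mod · Δy = -3.82849 × (+0.02) = -0.076570 = -7.6570%.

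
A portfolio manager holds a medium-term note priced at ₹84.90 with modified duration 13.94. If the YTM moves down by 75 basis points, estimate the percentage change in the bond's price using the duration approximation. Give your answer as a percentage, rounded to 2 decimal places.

+10.46%

Duration approximation: ΔP/P ≈ -D_mod · Δy = -13.94 × (-0.0075) = +0.104550.
As a percentage: +10.4550%.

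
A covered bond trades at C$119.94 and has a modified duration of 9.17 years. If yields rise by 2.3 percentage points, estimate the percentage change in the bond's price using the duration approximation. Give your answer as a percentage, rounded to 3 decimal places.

Duration approximation: ΔP/P ≈ -D_mod · Δy = -9.17 × (+0.023) = -0.210910.
As a percentage: -21.0910%.

-21.091%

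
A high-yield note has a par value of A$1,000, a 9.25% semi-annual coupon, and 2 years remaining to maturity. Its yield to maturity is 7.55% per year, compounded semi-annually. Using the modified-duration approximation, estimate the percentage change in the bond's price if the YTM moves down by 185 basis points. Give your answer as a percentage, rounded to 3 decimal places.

Periodic yield y = 0.03775. Modified duration first:
  t   CF        PV=CF/(1+0.03775)^t    t·PV
  1        46.25        44.5676        44.5676
  2        46.25        42.9463        85.8927
  3        46.25        41.3841       124.1523
  4     1,046.25       902.1204     3,608.4816
  Σ                  1,031.0184     3,863.0942
P = 1,031.0184; D_Mac = 3.74687 half-year periods = 1.87344 yrs; D_mod = 1.87344/(1+0.03775) = 1.80529 yrs.
ΔP/P ≈ -D_mod · Δy = -1.80529 × (-0.0185) = +0.033398 = +3.3398%.

+3.340%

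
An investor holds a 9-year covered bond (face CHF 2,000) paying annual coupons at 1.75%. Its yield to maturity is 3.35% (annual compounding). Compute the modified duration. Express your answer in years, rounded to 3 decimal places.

Periodic yield y = 0.0335. First find Macaulay duration:
  t   CF        PV=CF/(1+0.0335)^t    t·PV
  1        35.00        33.8655        33.8655
  2        35.00        32.7678        65.5356
  3        35.00        31.7056        95.1169
  4        35.00        30.6779       122.7117
  5        35.00        29.6835       148.4177
  6        35.00        28.7214       172.3282
  7        35.00        27.7904       194.5327
  8        35.00        26.8896       215.1167
  9     2,035.00     1,512.7602    13,614.8416
  Σ                  1,754.8619    14,662.4668
P = 1,754.8619; Macaulay duration = 14,662.4668 / 1,754.8619 = 8.35534 years.
Modified duration = D_Mac / (1 + y) = 8.35534 / 1.0335 = 8.08451 years.

8.085 years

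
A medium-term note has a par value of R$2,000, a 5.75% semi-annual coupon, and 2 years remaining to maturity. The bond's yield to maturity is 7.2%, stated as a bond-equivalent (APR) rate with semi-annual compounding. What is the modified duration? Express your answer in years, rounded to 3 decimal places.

Periodic yield y = 0.036. First find Macaulay duration:
  t   CF        PV=CF/(1+0.036)^t    t·PV
  1        57.50        55.5019        55.5019
  2        57.50        53.5733       107.1466
  3        57.50        51.7117       155.1350
  4     2,057.50     1,786.0796     7,144.3186
  Σ                  1,946.8665     7,462.1021
P = 1,946.8665; Macaulay duration = 7,462.1021 / 1,946.8665 = 3.83288 half-year periods = 1.91644 years.
Modified duration = D_Mac / (1 + y) = 1.91644 / 1.036 = 1.84984 years.

1.850 years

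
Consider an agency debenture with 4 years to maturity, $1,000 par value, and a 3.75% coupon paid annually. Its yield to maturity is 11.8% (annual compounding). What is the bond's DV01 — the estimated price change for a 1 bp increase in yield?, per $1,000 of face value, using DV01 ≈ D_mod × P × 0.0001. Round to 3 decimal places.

Periodic yield y = 0.118.
  t   CF        PV=CF/(1+0.118)^t    t·PV
  1        37.50        33.5420        33.5420
  2        37.50        30.0018        60.0036
  3        37.50        26.8353        80.5058
  4     1,037.50       664.0807     2,656.3230
  Σ                    754.4599     2,830.3745
P = 754.4599; D_Mac = 3.75152 yrs; D_mod = 3.35557 yrs.
DV01 ≈ 3.35557 × 754.4599 × 0.0001 = 0.253164.

$0.253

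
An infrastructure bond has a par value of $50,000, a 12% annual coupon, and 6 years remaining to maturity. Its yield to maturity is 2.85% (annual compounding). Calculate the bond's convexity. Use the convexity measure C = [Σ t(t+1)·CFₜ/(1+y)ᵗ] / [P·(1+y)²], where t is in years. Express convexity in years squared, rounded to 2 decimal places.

With y = 0.0285:
  t   CF        PV=CF/(1+0.0285)^t    t·PV        t(t+1)·PV
  1     6,000.00     5,833.7385     5,833.7385      11,667.4769
  2     6,000.00     5,672.0841    11,344.1681      34,032.5044
  3     6,000.00     5,514.9091    16,544.7274      66,178.9098
  4     6,000.00     5,362.0896    21,448.3584     107,241.7919
  5     6,000.00     5,213.5047    26,067.5236     156,405.1413
  6    56,000.00    47,311.0134   283,866.0805   1,987,062.5633
  Σ                 74,907.3394   365,104.5964   2,362,588.3875
P = 74,907.3394.
Convexity = Σ t(t+1)·PV / [P·(1+y)²] = 2,362,588.3875 / (74,907.3394 × 1.057812) = 29.81639.

29.82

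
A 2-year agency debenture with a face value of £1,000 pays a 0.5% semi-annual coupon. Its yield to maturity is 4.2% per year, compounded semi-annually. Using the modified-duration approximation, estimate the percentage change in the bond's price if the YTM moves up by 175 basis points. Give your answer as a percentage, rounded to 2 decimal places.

Periodic yield y = 0.021. Modified duration first:
  t   CF        PV=CF/(1+0.021)^t    t·PV
  1         2.50         2.4486         2.4486
  2         2.50         2.3982         4.7964
  3         2.50         2.3489         7.0467
  4     1,002.50       922.5319     3,690.1278
  Σ                    929.7276     3,704.4195
P = 929.7276; D_Mac = 3.98441 half-year periods = 1.99221 yrs; D_mod = 1.99221/(1+0.021) = 1.95123 yrs.
ΔP/P ≈ -D_mod · Δy = -1.95123 × (+0.0175) = -0.034147 = -3.4147%.

-3.41%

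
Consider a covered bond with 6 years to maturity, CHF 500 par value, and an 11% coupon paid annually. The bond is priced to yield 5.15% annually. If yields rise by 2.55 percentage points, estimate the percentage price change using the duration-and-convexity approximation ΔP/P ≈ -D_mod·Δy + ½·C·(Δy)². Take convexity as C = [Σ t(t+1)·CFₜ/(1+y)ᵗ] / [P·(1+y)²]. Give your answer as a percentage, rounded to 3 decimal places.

-10.872%

With y = 0.0515:
  t   CF        PV=CF/(1+0.0515)^t    t·PV        t(t+1)·PV
  1        55.00        52.3062        52.3062         104.6125
  2        55.00        49.7444        99.4888         298.4664
  3        55.00        47.3080       141.9241         567.6964
  4        55.00        44.9910       179.9640         899.8199
  5        55.00        42.7874       213.9372       1,283.6232
  6       555.00       410.6174     2,463.7042      17,245.9297
  Σ                    647.7545     3,151.3245      20,400.1479
P = 647.7545; D_Mac = 4.86500 yrs; D_mod = 4.62672 yrs; C = 28.48422.
Duration effect: -4.62672 × (+0.0255) = -0.117981
Convexity effect: 0.5 × 28.48422 × (0.0255)² = +0.0092609
ΔP/P ≈ -0.117981 + 0.0092609 = -0.108720 = -10.8720%.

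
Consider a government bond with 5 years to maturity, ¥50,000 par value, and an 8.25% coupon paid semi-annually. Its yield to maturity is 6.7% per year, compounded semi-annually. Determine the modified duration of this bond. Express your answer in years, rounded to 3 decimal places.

4.089 years

Periodic yield y = 0.0335. First find Macaulay duration:
  t   CF        PV=CF/(1+0.0335)^t    t·PV
  1     2,062.50     1,995.6459     1,995.6459
  2     2,062.50     1,930.9587     3,861.9175
  3     2,062.50     1,868.3684     5,605.1052
  4     2,062.50     1,807.8069     7,231.2275
  5     2,062.50     1,749.2084     8,746.0420
  6     2,062.50     1,692.5093    10,155.0560
  7     2,062.50     1,637.6481    11,463.5368
  8     2,062.50     1,584.5652    12,676.5215
  9     2,062.50     1,533.2029    13,798.8260
  10   52,062.50    37,447.2741   374,472.7406
  Σ                 53,247.1879   450,006.6189
P = 53,247.1879; Macaulay duration = 450,006.6189 / 53,247.1879 = 8.45127 half-year periods = 4.22564 years.
Modified duration = D_Mac / (1 + y) = 4.22564 / 1.0335 = 4.08867 years.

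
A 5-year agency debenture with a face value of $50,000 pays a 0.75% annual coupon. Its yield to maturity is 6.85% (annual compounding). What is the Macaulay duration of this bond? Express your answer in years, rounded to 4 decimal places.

4.9121 years

Periodic yield y = 0.0685. Discount each cash flow and weight by its year:
  t   CF        PV=CF/(1+0.0685)^t    t·PV
  1       375.00       350.9593       350.9593
  2       375.00       328.4598       656.9196
  3       375.00       307.4027       922.2081
  4       375.00       287.6956     1,150.7822
  5    50,375.00    36,169.4935   180,847.4673
  Σ                 37,444.0108   183,928.3365
Price P = Σ PV = 37,444.0108.
Macaulay duration = Σ(t·PV) / P = 183,928.3365 / 37,444.0108 = 4.91209 years.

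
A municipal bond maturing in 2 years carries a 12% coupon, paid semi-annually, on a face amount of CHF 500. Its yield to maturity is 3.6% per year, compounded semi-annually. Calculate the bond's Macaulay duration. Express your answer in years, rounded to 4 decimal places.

1.8495 years

Periodic yield y = 0.018. Discount each cash flow and weight by its period:
  t   CF        PV=CF/(1+0.018)^t    t·PV
  1        30.00        29.4695        29.4695
  2        30.00        28.9485        57.8970
  3        30.00        28.4366        85.3098
  4       530.00       493.4973     1,973.9891
  Σ                    580.3519     2,146.6654
Price P = Σ PV = 580.3519.
Macaulay duration = Σ(t·PV) / P = 2,146.6654 / 580.3519 = 3.69890 half-year periods.
In years: 3.69890 / 2 = 1.84945 years.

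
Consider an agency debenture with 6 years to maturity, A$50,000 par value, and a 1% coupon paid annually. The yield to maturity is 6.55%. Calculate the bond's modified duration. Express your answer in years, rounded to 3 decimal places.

5.465 years

Periodic yield y = 0.0655. First find Macaulay duration:
  t   CF        PV=CF/(1+0.0655)^t    t·PV
  1       500.00       469.2633       469.2633
  2       500.00       440.4160       880.8320
  3       500.00       413.3421     1,240.0263
  4       500.00       387.9325     1,551.7301
  5       500.00       364.0850     1,820.4248
  6    50,500.00    34,512.0418   207,072.2508
  Σ                 36,587.0806   213,034.5273
P = 36,587.0806; Macaulay duration = 213,034.5273 / 36,587.0806 = 5.82267 years.
Modified duration = D_Mac / (1 + y) = 5.82267 / 1.0655 = 5.46473 years.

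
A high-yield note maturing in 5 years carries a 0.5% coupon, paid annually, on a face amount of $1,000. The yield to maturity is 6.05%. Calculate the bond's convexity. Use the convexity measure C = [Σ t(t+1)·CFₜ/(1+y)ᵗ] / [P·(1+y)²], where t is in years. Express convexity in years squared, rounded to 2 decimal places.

With y = 0.0605:
  t   CF        PV=CF/(1+0.0605)^t    t·PV        t(t+1)·PV
  1         5.00         4.7148         4.7148           9.4295
  2         5.00         4.4458         8.8916          26.6747
  3         5.00         4.1922        12.5765          50.3059
  4         5.00         3.9530        15.8120          79.0601
  5     1,005.00       749.2258     3,746.1288      22,476.7726
  Σ                    766.5315     3,788.1236      22,642.2429
P = 766.5315.
Convexity = Σ t(t+1)·PV / [P·(1+y)²] = 22,642.2429 / (766.5315 × 1.124660) = 26.26444.

26.26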